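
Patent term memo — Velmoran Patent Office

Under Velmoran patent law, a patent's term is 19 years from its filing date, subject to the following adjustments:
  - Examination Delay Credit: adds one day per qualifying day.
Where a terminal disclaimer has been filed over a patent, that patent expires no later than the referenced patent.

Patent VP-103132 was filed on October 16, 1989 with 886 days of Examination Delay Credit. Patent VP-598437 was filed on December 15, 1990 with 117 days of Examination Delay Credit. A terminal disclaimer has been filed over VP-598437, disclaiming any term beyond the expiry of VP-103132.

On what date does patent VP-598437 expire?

April 11, 2010

Natural term of VP-598437:
  Base: filing + 19 years → 15 December 2009.
  Examination Delay Credit: +117 days → 11 April 2010.
Expiry of referenced patent VP-103132:
  Base: filing + 19 years → 16 October 2008.
  Examination Delay Credit: +886 days → 21 March 2011.
Terminal disclaimer: VP-598437 expires on the earlier of 11 April 2010 and 21 March 2011.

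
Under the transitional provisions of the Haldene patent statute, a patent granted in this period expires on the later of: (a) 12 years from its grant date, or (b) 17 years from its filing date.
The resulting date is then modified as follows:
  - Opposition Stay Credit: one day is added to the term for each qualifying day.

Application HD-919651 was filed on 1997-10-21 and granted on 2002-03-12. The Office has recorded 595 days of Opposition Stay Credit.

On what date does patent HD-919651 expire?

(a) grant + 12 years → 12 March 2014.
(b) filing + 17 years → 21 October 2014.
Later of the two: 21 October 2014.
Opposition Stay Credit: +595 days → 7 June 2016.

June 7, 2016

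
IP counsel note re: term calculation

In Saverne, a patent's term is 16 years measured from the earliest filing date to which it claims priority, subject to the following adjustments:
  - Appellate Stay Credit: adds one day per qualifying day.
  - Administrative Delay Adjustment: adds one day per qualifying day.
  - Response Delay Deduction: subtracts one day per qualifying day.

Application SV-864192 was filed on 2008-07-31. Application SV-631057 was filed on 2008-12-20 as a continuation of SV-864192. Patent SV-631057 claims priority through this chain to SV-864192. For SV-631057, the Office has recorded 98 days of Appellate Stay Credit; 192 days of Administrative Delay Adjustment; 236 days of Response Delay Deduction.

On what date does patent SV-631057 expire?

Earliest priority filing: 31 July 2008.
Base term: 31 July 2008 + 16 years → 31 July 2024.
Appellate Stay Credit: +98 days → 6 November 2024.
Administrative Delay Adjustment: +192 days → 17 May 2025.
Response Delay Deduction: −236 days → 23 September 2024.

September 23, 2024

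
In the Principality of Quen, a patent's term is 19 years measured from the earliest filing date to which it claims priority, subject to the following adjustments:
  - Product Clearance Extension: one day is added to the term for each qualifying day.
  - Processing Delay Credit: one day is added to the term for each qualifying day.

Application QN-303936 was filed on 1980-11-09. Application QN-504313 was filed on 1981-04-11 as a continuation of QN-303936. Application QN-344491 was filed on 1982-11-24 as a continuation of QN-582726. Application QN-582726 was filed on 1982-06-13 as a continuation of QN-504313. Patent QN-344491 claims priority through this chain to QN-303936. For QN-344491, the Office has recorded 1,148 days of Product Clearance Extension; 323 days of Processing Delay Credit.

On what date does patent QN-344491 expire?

2003-11-19

Earliest priority filing: 9 November 1980.
Base term: 9 November 1980 + 19 years → 9 November 1999.
Product Clearance Extension: +1148 days → 31 December 2002.
Processing Delay Credit: +323 days → 19 November 2003.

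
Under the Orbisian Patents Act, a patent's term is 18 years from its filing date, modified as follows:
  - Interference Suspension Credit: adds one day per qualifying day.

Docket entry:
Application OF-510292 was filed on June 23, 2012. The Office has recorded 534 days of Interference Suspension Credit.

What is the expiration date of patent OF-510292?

Base term: filing date + 18 years → 23 June 2030.
Interference Suspension Credit: +534 days → 9 December 2031.

2031-12-09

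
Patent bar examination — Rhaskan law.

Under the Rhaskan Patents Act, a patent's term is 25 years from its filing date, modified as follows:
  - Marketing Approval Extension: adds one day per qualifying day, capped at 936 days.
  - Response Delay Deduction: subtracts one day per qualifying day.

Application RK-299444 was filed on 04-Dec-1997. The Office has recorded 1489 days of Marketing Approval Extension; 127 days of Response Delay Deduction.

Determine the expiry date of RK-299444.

February 20, 2025

Base term: filing date + 25 years → 4 December 2022.
Marketing Approval Extension: 1489 days claimed exceeds the 936-day cap, so +936 days → 27 June 2025.
Response Delay Deduction: −127 days → 20 February 2025.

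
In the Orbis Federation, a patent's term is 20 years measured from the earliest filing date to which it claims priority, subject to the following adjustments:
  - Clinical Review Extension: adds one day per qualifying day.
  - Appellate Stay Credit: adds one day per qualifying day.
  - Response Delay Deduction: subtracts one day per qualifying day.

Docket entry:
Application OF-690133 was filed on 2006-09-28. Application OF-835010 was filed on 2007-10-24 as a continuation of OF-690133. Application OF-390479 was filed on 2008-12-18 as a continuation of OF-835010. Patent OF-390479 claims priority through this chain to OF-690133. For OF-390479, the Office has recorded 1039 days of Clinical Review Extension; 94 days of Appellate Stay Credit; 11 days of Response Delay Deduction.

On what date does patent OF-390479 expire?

2029-10-24

Earliest priority filing: 28 September 2006.
Base term: 28 September 2006 + 20 years → 28 September 2026.
Clinical Review Extension: +1039 days → 2 August 2029.
Appellate Stay Credit: +94 days → 4 November 2029.
Response Delay Deduction: −11 days → 24 October 2029.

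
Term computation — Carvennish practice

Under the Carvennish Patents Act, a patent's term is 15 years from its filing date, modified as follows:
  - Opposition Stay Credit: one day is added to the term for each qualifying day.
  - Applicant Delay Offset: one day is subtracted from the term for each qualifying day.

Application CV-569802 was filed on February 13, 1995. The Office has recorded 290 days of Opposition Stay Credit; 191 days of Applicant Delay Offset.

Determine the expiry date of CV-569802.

Base term: filing date + 15 years → 13 February 2010.
Opposition Stay Credit: +290 days → 30 November 2010.
Applicant Delay Offset: −191 days → 23 May 2010.

2010-05-23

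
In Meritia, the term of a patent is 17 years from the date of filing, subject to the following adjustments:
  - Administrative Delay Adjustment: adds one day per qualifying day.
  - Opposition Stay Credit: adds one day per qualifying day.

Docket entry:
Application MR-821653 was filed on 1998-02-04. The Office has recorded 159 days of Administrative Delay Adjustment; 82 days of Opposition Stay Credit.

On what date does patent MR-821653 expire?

Base term: filing date + 17 years → 4 February 2015.
Administrative Delay Adjustment: +159 days → 13 July 2015.
Opposition Stay Credit: +82 days → 3 October 2015.

October 3, 2015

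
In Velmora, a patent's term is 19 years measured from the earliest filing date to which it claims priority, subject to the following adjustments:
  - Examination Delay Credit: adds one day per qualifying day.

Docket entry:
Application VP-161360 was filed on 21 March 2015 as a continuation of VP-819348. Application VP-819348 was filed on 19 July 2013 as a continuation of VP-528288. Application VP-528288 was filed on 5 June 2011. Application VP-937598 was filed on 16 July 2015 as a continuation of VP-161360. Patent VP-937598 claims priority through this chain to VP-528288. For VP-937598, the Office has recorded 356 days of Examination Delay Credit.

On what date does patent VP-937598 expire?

Earliest priority filing: 5 June 2011.
Base term: 5 June 2011 + 19 years → 5 June 2030.
Examination Delay Credit: +356 days → 27 May 2031.

2031-05-27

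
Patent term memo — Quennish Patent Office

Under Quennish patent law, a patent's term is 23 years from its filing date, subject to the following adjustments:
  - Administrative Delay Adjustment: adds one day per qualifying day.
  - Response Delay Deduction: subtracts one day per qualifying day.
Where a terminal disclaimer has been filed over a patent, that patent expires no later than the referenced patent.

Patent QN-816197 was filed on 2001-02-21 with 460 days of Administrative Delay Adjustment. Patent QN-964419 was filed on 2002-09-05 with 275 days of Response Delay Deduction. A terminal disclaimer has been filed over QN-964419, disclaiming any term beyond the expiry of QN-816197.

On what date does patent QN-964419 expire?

Natural term of QN-964419:
  Base: filing + 23 years → 5 September 2025.
  Response Delay Deduction: −275 days → 4 December 2024.
Expiry of referenced patent QN-816197:
  Base: filing + 23 years → 21 February 2024.
  Administrative Delay Adjustment: +460 days → 26 May 2025.
Terminal disclaimer: QN-964419 expires on the earlier of 4 December 2024 and 26 May 2025.

December 4, 2024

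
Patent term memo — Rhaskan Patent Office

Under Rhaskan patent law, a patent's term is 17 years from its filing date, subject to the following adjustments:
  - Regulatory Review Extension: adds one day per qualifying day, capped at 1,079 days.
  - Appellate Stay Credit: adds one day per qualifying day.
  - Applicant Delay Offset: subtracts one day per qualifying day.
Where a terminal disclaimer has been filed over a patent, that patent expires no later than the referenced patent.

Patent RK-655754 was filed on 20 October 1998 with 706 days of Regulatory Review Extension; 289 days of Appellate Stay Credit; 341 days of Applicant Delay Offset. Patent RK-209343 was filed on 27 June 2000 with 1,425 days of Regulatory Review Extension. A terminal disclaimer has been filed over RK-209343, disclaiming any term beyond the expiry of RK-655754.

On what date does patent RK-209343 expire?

Natural term of RK-209343:
  Base: filing + 17 years → 27 June 2017.
  Regulatory Review Extension: 1425 days claimed exceeds the 1079-day cap, so +1079 days → 10 June 2020.
Expiry of referenced patent RK-655754:
  Base: filing + 17 years → 20 October 2015.
  Regulatory Review Extension: 706 days (within the 1079-day cap) → +706 days → 25 September 2017.
  Appellate Stay Credit: +289 days → 11 July 2018.
  Applicant Delay Offset: −341 days → 4 August 2017.
Terminal disclaimer: RK-209343 expires on the earlier of 10 June 2020 and 4 August 2017.

2017-08-04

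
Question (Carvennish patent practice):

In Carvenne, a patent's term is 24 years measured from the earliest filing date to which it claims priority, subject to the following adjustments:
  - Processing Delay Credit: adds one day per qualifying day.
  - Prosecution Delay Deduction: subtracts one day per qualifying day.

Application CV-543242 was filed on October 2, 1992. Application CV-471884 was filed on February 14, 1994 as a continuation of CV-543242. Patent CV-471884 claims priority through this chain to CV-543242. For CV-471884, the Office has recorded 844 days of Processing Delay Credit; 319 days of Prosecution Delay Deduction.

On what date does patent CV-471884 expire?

2018-03-11

Earliest priority filing: 2 October 1992.
Base term: 2 October 1992 + 24 years → 2 October 2016.
Processing Delay Credit: +844 days → 24 January 2019.
Prosecution Delay Deduction: −319 days → 11 March 2018.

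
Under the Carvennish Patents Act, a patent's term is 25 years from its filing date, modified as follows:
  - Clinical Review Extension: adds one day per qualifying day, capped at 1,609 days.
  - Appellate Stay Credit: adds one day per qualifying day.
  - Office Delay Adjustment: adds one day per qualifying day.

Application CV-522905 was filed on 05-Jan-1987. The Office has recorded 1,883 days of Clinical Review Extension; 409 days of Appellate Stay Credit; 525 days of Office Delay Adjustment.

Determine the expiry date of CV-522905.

2018-12-22

Base term: filing date + 25 years → 5 January 2012.
Clinical Review Extension: 1883 days claimed exceeds the 1609-day cap, so +1609 days → 1 June 2016.
Appellate Stay Credit: +409 days → 15 July 2017.
Office Delay Adjustment: +525 days → 22 December 2018.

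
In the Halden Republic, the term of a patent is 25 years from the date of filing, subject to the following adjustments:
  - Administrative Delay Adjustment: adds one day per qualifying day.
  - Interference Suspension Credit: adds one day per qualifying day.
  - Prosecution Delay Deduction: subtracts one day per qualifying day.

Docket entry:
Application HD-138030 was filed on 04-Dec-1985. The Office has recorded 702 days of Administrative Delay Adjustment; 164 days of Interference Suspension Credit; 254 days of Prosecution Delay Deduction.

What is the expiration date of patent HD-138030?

Base term: filing date + 25 years → 4 December 2010.
Administrative Delay Adjustment: +702 days → 5 November 2012.
Interference Suspension Credit: +164 days → 18 April 2013.
Prosecution Delay Deduction: −254 days → 7 August 2012.

2012-08-07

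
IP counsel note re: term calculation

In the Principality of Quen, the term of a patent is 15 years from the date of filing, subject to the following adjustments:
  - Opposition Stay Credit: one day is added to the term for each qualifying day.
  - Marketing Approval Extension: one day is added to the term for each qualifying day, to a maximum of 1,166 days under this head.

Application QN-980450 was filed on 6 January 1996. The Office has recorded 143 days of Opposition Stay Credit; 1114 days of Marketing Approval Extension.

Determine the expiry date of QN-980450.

June 16, 2014

Base term: filing date + 15 years → 6 January 2011.
Opposition Stay Credit: +143 days → 29 May 2011.
Marketing Approval Extension: 1114 days (within the 1166-day cap) → +1114 days → 16 June 2014.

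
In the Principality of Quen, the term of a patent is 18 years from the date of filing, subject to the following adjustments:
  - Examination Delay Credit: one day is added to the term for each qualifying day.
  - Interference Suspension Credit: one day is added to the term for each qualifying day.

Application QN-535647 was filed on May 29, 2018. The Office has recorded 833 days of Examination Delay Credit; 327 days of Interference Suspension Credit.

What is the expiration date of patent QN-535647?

August 2, 2039

Base term: filing date + 18 years → 29 May 2036.
Examination Delay Credit: +833 days → 9 September 2038.
Interference Suspension Credit: +327 days → 2 August 2039.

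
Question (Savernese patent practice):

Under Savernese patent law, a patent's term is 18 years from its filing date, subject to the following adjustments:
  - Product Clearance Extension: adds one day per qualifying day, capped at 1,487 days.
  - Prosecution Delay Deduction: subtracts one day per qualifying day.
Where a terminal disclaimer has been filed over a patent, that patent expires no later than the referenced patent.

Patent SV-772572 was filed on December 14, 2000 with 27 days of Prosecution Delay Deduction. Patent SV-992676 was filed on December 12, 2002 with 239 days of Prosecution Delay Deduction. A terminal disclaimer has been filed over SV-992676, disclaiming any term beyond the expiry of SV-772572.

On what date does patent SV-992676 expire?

November 17, 2018

Natural term of SV-992676:
  Base: filing + 18 years → 12 December 2020.
  Prosecution Delay Deduction: −239 days → 17 April 2020.
Expiry of referenced patent SV-772572:
  Base: filing + 18 years → 14 December 2018.
  Prosecution Delay Deduction: −27 days → 17 November 2018.
Terminal disclaimer: SV-992676 expires on the earlier of 17 April 2020 and 17 November 2018.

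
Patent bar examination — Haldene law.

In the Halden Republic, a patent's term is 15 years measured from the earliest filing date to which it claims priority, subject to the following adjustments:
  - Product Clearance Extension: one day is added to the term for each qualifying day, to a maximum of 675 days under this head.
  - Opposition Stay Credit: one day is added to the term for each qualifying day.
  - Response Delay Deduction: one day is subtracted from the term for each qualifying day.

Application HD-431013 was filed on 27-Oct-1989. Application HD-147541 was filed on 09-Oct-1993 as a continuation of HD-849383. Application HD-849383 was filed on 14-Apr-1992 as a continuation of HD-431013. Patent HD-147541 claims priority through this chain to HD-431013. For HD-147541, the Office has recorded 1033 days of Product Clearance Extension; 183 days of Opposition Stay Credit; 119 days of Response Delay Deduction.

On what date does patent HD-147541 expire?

Earliest priority filing: 27 October 1989.
Base term: 27 October 1989 + 15 years → 27 October 2004.
Product Clearance Extension: 1033 days claimed exceeds the 675-day cap, so +675 days → 2 September 2006.
Opposition Stay Credit: +183 days → 4 March 2007.
Response Delay Deduction: −119 days → 5 November 2006.

2006-11-05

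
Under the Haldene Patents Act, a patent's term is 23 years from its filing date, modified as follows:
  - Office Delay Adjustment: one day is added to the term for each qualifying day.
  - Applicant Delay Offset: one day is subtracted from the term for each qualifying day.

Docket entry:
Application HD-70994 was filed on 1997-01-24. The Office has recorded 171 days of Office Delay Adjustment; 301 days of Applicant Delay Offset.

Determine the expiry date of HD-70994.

2019-09-16

Base term: filing date + 23 years → 24 January 2020.
Office Delay Adjustment: +171 days → 13 July 2020.
Applicant Delay Offset: −301 days → 16 September 2019.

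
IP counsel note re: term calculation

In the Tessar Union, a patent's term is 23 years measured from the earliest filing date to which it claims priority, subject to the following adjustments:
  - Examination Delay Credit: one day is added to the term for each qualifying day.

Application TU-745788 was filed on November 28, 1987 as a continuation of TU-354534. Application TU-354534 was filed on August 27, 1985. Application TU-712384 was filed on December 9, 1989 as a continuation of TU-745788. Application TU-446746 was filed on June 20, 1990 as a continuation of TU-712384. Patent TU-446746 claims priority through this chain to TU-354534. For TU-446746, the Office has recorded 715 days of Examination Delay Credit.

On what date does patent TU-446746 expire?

Earliest priority filing: 27 August 1985.
Base term: 27 August 1985 + 23 years → 27 August 2008.
Examination Delay Credit: +715 days → 12 August 2010.

August 12, 2010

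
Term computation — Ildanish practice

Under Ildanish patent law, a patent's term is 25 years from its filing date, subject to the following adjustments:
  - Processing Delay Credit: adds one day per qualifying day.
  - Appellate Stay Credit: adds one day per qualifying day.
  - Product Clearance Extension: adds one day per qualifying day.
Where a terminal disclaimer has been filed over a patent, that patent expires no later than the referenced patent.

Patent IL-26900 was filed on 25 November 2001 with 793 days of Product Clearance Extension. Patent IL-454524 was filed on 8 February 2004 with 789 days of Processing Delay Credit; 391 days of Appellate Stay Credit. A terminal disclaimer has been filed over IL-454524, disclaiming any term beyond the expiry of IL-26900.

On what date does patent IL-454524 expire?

2029-01-26

Natural term of IL-454524:
  Base: filing + 25 years → 8 February 2029.
  Processing Delay Credit: +789 days → 8 April 2031.
  Appellate Stay Credit: +391 days → 3 May 2032.
Expiry of referenced patent IL-26900:
  Base: filing + 25 years → 25 November 2026.
  Product Clearance Extension: +793 days → 26 January 2029.
Terminal disclaimer: IL-454524 expires on the earlier of 3 May 2032 and 26 January 2029.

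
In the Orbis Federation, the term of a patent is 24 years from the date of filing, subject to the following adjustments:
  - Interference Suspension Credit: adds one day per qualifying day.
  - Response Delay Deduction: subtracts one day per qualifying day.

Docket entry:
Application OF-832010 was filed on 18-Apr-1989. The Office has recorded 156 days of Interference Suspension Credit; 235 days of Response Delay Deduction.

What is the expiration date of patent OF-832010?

2013-01-29

Base term: filing date + 24 years → 18 April 2013.
Interference Suspension Credit: +156 days → 21 September 2013.
Response Delay Deduction: −235 days → 29 January 2013.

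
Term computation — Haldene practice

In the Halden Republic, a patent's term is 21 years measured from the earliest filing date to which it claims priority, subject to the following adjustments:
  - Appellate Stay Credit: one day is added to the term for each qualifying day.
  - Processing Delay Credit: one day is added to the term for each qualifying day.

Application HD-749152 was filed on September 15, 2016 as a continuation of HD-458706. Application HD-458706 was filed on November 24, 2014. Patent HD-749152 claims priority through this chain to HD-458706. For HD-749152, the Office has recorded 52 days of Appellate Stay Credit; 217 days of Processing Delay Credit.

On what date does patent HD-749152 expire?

Earliest priority filing: 24 November 2014.
Base term: 24 November 2014 + 21 years → 24 November 2035.
Appellate Stay Credit: +52 days → 15 January 2036.
Processing Delay Credit: +217 days → 19 August 2036.

August 19, 2036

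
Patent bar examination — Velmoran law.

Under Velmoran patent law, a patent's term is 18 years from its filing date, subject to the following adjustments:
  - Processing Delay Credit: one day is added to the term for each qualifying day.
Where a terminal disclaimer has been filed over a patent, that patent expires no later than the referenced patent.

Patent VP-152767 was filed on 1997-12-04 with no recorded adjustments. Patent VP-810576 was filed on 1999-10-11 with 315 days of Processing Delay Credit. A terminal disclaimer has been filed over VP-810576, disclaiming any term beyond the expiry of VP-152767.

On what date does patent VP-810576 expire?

Natural term of VP-810576:
  Base: filing + 18 years → 11 October 2017.
  Processing Delay Credit: +315 days → 22 August 2018.
Expiry of referenced patent VP-152767:
  Base: filing + 18 years → 4 December 2015.
Terminal disclaimer: VP-810576 expires on the earlier of 22 August 2018 and 4 December 2015.

December 4, 2015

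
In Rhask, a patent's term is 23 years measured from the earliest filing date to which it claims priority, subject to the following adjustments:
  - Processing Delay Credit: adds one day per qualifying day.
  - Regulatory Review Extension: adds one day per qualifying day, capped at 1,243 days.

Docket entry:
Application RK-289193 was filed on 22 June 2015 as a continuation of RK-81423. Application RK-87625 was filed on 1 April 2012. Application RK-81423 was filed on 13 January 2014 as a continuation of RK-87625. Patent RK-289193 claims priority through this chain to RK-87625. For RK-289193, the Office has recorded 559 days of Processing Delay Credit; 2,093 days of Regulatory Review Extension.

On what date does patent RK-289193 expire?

Earliest priority filing: 1 April 2012.
Base term: 1 April 2012 + 23 years → 1 April 2035.
Processing Delay Credit: +559 days → 11 October 2036.
Regulatory Review Extension: 2093 days claimed exceeds the 1243-day cap, so +1243 days → 7 March 2040.

2040-03-07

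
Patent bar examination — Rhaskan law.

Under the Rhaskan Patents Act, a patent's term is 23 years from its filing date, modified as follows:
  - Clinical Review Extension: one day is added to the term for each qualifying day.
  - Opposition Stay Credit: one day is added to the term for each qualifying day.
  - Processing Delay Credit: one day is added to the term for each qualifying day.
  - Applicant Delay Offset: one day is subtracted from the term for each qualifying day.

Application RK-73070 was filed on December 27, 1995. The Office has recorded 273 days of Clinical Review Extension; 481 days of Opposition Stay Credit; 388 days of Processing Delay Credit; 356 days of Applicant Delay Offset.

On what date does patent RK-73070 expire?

February 20, 2021

Base term: filing date + 23 years → 27 December 2018.
Clinical Review Extension: +273 days → 26 September 2019.
Opposition Stay Credit: +481 days → 19 January 2021.
Processing Delay Credit: +388 days → 11 February 2022.
Applicant Delay Offset: −356 days → 20 February 2021.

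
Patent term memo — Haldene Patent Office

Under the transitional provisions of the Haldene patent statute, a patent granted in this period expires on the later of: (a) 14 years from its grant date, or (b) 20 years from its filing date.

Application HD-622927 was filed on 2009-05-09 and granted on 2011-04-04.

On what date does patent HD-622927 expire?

May 9, 2029

(a) grant + 14 years → 4 April 2025.
(b) filing + 20 years → 9 May 2029.
Later of the two: 9 May 2029.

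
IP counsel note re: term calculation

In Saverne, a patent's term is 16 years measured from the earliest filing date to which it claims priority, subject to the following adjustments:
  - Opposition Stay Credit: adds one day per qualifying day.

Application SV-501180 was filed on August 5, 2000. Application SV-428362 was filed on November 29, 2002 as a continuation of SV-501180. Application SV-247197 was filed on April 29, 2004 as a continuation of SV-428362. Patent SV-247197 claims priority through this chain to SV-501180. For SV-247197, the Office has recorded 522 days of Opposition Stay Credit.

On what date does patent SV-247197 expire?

2018-01-09

Earliest priority filing: 5 August 2000.
Base term: 5 August 2000 + 16 years → 5 August 2016.
Opposition Stay Credit: +522 days → 9 January 2018.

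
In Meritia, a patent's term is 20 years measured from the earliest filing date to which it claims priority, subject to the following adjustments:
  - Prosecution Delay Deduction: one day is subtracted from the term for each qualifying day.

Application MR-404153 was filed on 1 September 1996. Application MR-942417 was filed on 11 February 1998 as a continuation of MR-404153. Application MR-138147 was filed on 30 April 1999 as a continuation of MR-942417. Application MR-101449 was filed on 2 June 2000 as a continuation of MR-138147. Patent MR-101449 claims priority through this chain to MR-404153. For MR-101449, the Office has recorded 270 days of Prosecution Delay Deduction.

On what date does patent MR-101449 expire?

Earliest priority filing: 1 September 1996.
Base term: 1 September 1996 + 20 years → 1 September 2016.
Prosecution Delay Deduction: −270 days → 6 December 2015.

December 6, 2015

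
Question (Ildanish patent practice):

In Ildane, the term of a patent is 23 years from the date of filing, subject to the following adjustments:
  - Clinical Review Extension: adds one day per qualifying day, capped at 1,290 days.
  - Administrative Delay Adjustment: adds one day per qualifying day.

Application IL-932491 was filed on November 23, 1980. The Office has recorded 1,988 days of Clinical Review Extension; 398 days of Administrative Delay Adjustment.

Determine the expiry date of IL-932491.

July 7, 2008

Base term: filing date + 23 years → 23 November 2003.
Clinical Review Extension: 1988 days claimed exceeds the 1290-day cap, so +1290 days → 5 June 2007.
Administrative Delay Adjustment: +398 days → 7 July 2008.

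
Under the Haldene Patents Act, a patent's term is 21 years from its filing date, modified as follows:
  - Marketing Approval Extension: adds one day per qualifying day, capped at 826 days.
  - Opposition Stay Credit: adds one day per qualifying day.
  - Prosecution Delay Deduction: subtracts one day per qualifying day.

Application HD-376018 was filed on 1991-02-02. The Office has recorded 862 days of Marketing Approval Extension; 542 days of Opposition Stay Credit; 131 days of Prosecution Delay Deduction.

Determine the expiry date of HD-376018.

2015-06-23

Base term: filing date + 21 years → 2 February 2012.
Marketing Approval Extension: 862 days claimed exceeds the 826-day cap, so +826 days → 8 May 2014.
Opposition Stay Credit: +542 days → 1 November 2015.
Prosecution Delay Deduction: −131 days → 23 June 2015.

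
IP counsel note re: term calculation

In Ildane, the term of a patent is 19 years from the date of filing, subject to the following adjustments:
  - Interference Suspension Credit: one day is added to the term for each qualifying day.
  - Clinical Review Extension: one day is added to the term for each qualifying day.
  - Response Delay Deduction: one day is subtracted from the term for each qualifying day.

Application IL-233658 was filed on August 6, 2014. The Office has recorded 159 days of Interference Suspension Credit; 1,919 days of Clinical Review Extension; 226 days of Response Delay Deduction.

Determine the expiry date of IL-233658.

2038-09-01

Base term: filing date + 19 years → 6 August 2033.
Interference Suspension Credit: +159 days → 12 January 2034.
Clinical Review Extension: +1919 days → 15 April 2039.
Response Delay Deduction: −226 days → 1 September 2038.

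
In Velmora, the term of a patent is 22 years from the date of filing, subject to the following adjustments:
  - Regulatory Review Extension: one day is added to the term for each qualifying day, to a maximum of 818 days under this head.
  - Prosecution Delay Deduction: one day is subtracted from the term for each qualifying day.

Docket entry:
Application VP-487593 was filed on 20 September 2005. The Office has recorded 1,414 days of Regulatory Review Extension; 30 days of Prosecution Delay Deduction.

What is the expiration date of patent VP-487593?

November 16, 2029

Base term: filing date + 22 years → 20 September 2027.
Regulatory Review Extension: 1414 days claimed exceeds the 818-day cap, so +818 days → 16 December 2029.
Prosecution Delay Deduction: −30 days → 16 November 2029.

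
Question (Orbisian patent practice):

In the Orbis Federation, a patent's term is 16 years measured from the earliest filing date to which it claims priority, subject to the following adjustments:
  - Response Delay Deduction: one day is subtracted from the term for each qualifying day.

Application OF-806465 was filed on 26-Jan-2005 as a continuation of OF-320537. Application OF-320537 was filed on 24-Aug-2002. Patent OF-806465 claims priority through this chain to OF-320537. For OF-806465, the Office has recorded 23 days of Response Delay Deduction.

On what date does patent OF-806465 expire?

2018-08-01

Earliest priority filing: 24 August 2002.
Base term: 24 August 2002 + 16 years → 24 August 2018.
Response Delay Deduction: −23 days → 1 August 2018.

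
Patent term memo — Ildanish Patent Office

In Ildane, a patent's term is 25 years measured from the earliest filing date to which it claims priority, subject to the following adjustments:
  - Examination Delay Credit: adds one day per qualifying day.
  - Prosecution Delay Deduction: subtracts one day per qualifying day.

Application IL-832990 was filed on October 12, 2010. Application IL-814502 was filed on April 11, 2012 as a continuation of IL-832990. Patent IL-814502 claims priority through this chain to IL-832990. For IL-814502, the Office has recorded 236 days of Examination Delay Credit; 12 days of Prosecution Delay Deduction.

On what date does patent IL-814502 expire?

2036-05-23

Earliest priority filing: 12 October 2010.
Base term: 12 October 2010 + 25 years → 12 October 2035.
Examination Delay Credit: +236 days → 4 June 2036.
Prosecution Delay Deduction: −12 days → 23 May 2036.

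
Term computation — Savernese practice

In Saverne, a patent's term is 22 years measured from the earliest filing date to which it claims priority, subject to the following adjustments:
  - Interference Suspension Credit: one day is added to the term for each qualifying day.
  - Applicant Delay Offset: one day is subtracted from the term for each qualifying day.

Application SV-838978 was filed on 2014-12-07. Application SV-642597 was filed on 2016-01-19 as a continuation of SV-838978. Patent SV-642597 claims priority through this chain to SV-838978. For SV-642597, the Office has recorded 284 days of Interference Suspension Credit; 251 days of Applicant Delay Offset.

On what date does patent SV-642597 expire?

Earliest priority filing: 7 December 2014.
Base term: 7 December 2014 + 22 years → 7 December 2036.
Interference Suspension Credit: +284 days → 17 September 2037.
Applicant Delay Offset: −251 days → 9 January 2037.

2037-01-09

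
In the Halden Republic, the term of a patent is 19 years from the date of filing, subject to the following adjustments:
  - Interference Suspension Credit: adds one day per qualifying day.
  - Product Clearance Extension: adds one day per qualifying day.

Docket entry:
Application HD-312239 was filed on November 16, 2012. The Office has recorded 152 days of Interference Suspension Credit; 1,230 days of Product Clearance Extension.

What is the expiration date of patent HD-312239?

August 29, 2035

Base term: filing date + 19 years → 16 November 2031.
Interference Suspension Credit: +152 days → 16 April 2032.
Product Clearance Extension: +1230 days → 29 August 2035.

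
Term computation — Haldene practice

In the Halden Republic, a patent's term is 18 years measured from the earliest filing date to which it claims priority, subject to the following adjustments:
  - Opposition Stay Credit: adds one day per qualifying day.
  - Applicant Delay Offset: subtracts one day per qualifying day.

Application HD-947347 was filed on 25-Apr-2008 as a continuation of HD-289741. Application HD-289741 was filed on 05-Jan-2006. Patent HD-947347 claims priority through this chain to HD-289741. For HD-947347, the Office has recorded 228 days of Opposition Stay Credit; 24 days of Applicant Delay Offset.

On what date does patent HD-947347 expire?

2024-07-27

Earliest priority filing: 5 January 2006.
Base term: 5 January 2006 + 18 years → 5 January 2024.
Opposition Stay Credit: +228 days → 20 August 2024.
Applicant Delay Offset: −24 days → 27 July 2024.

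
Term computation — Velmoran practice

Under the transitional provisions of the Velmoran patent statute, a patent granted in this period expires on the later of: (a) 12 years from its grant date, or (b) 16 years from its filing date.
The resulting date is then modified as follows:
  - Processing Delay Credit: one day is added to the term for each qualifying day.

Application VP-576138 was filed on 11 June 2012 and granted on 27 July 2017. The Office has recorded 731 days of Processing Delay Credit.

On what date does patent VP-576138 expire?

(a) grant + 12 years → 27 July 2029.
(b) filing + 16 years → 11 June 2028.
Later of the two: 27 July 2029.
Processing Delay Credit: +731 days → 28 July 2031.

July 28, 2031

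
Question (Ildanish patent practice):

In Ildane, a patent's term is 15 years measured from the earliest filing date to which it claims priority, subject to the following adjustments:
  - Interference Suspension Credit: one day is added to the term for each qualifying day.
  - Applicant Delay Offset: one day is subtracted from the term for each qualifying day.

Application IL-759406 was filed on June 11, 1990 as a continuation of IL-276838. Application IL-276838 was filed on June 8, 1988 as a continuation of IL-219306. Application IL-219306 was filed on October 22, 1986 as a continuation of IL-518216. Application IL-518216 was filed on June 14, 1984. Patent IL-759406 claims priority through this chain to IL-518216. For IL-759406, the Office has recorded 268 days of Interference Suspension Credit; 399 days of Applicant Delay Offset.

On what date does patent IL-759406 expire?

Earliest priority filing: 14 June 1984.
Base term: 14 June 1984 + 15 years → 14 June 1999.
Interference Suspension Credit: +268 days → 8 March 2000.
Applicant Delay Offset: −399 days → 3 February 1999.

February 3, 1999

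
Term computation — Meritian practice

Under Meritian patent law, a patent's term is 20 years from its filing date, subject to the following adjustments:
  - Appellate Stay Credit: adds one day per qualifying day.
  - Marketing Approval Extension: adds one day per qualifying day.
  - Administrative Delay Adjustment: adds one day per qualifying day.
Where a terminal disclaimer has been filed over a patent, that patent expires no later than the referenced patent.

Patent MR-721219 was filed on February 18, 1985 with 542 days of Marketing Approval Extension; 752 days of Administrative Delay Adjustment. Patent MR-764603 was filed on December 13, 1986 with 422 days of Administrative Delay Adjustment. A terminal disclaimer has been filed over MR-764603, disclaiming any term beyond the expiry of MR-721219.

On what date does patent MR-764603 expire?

February 8, 2008

Natural term of MR-764603:
  Base: filing + 20 years → 13 December 2006.
  Administrative Delay Adjustment: +422 days → 8 February 2008.
Expiry of referenced patent MR-721219:
  Base: filing + 20 years → 18 February 2005.
  Marketing Approval Extension: +542 days → 14 August 2006.
  Administrative Delay Adjustment: +752 days → 4 September 2008.
Terminal disclaimer: MR-764603 expires on the earlier of 8 February 2008 and 4 September 2008.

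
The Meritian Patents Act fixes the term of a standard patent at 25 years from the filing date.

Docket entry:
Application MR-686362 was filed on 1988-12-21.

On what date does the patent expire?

December 21, 2013

Filing date + 25 years → 21 December 2013.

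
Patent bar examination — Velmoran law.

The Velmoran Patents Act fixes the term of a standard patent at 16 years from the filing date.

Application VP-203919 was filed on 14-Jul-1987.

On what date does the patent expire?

Filing date + 16 years → 14 July 2003.

July 14, 2003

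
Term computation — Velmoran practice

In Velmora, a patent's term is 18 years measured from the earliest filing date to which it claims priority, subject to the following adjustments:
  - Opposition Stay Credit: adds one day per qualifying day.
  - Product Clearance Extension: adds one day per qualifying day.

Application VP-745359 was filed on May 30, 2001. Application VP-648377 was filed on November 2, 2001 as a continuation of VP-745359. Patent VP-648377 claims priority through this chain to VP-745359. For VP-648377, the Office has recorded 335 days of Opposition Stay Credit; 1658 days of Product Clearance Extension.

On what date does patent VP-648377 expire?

Earliest priority filing: 30 May 2001.
Base term: 30 May 2001 + 18 years → 30 May 2019.
Opposition Stay Credit: +335 days → 29 April 2020.
Product Clearance Extension: +1658 days → 12 November 2024.

November 12, 2024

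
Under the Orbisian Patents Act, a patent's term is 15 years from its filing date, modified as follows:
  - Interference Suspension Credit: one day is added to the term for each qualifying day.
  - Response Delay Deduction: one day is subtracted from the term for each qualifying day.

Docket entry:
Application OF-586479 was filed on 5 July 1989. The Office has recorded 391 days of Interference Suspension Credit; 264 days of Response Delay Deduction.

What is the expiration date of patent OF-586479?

Base term: filing date + 15 years → 5 July 2004.
Interference Suspension Credit: +391 days → 31 July 2005.
Response Delay Deduction: −264 days → 9 November 2004.

2004-11-09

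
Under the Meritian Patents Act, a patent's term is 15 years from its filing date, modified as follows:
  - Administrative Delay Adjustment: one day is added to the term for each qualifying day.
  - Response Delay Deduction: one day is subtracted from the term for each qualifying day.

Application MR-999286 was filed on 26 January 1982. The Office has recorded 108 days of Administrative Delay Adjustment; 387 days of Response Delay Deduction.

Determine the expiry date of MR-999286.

1996-04-22

Base term: filing date + 15 years → 26 January 1997.
Administrative Delay Adjustment: +108 days → 14 May 1997.
Response Delay Deduction: −387 days → 22 April 1996.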